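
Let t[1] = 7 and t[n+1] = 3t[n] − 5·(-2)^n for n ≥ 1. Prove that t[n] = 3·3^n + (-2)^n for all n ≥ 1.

Base case: t[1] = 7, and 3·3^1 + (-2)^1 = 9 − 2 = 7.
Assume t[k] = 3·3^k + (-2)^k for some k ≥ 1.
Then t[k+1] = 3t[k] − 5·(-2)^k = 3·(3·3^k + (-2)^k) − 5·(-2)^k = 3·3^{k+1} + 3·(-2)^k − 5·(-2)^k = 3·3^{k+1} − 2·(-2)^k = 3·3^{k+1} + (-2)^{k+1}.
So the formula holds for k+1, and by induction t[n] = 3·3^n + (-2)^n for all n ≥ 1.

t[n] = 3·3^n + (-2)^n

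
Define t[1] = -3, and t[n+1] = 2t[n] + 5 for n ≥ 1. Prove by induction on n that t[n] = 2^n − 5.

Base case: t[1] = -3, and 2^1 − 5 = 2 − 5 = -3.
Assume t[m] = 2^m − 5 for some m ≥ 1.
Then t[m+1] = 2t[m] + 5 = 2·(2^m − 5) + 5 = 2^{m+1} − 10 + 5 = 2^{m+1} − 5.
By induction, t[n] = 2^n − 5 for all n ≥ 1.

t[n] = 2^n − 5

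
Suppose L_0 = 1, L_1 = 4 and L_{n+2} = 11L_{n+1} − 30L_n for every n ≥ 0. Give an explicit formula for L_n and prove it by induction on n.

Claim: L_n = -6^n + 2·5^n.

Base cases: L_0 = 1 and -6^0 + 2·5^0 = 1; L_1 = 4 and -6^1 + 2·5^1 = 4.
Assume L_j = -6^j + 2·5^j for all 0 ≤ j ≤ r, where r ≥ 1.
Then L_{r+1} = 11L_r − 30L_{r−1} = 11·(-6^r + 2·5^r) − 30·(-6^{r−1} + 2·5^{r−1}) = -(11·6 − 30)6^{r−1} + 2·(11·5 − 30)5^{r−1} = -36·6^{r−1} + 50·5^{r−1} = -6^{r+1} + 2·5^{r+1}.
By strong induction, L_n = -6^n + 2·5^n for all n ≥ 0.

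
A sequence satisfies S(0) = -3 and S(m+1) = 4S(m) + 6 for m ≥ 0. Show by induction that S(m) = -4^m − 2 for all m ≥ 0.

Base case: S(0) = -3, and -4^0 − 2 = -1 − 2 = -3.
Assume S(k) = -4^k − 2 for some k ≥ 0.
Then S(k+1) = 4S(k) + 6 = 4·(-4^k − 2) + 6 = -4^{k+1} − 8 + 6 = -4^{k+1} − 2.
This completes the inductive step, so S(m) = -4^m − 2 for all m ≥ 0.

S(m) = -4^m − 2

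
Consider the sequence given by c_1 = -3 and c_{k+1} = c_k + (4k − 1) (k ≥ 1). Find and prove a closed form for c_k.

Claim: c_k = 2k^2 − 3k − 2.

Base case: c_1 = -3, and 2·1^2 − 3·1 − 2 = -3.
Assume c_j = 2j^2 − 3j − 2.
Then c_{j+1} = c_j + (4j − 1) = (2j^2 − 3j − 2) + (4j − 1) = 2j^2 + j − 3,
and 2·(j+1)^2 − 3·(j+1) − 2 = 2j^2 + j − 3.
This completes the inductive step, so c_k = 2k^2 − 3k − 2 for all k ≥ 1.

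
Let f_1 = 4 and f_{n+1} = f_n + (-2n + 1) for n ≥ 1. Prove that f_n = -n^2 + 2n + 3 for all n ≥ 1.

Base case: f_1 = 4, and -1^2 + 2·1 + 3 = 4.
Assume f_r = -r^2 + 2r + 3.
Then f_{r+1} = f_r + (-2r + 1) = (-r^2 + 2r + 3) + (-2r + 1) = -r^2 + 4,
and -(r+1)^2 + 2·(r+1) + 3 = -r^2 + 4.
Hence f_n = -n^2 + 2n + 3 for every n ≥ 1, by induction.

f_n = -n^2 + 2n + 3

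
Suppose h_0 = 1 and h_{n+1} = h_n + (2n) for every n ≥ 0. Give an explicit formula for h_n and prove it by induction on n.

Claim: h_n = n^2 − n + 1.

Base case: h_0 = 1, and 0^2 − 0 + 1 = 1.
Assume h_r = r^2 − r + 1.
Then h_{r+1} = h_r + (2r) = (r^2 − r + 1) + (2r) = r^2 + r + 1,
and (r+1)^2 − (r+1) + 1 = r^2 + r + 1.
This completes the inductive step, so h_n = n^2 − n + 1 for all n ≥ 0.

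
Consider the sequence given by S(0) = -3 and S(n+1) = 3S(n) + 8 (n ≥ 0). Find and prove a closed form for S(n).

Claim: S(n) = 3^n − 4.

Base case: S(0) = -3, and 3^0 − 4 = 1 − 4 = -3.
Assume S(j) = 3^j − 4 for some j ≥ 0.
Then S(j+1) = 3S(j) + 8 = 3·(3^j − 4) + 8 = 3^{j+1} − 12 + 8 = 3^{j+1} − 4.
So the formula holds for j+1, and by induction S(n) = 3^n − 4 for all n ≥ 0.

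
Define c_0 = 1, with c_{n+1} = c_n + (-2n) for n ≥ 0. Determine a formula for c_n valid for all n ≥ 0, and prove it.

Claim: c_n = -n^2 + n + 1.

Base case: c_0 = 1, and -0^2 + 0 + 1 = 1.
Assume c_m = -m^2 + m + 1.
Then c_{m+1} = c_m + (-2m) = (-m^2 + m + 1) + (-2m) = -m^2 − m + 1,
and -(m+1)^2 + (m+1) + 1 = -m^2 − m + 1.
This completes the inductive step, so c_n = -n^2 + n + 1 for all n ≥ 0.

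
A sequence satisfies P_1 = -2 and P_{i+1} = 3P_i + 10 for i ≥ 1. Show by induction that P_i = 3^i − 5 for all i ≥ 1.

Base case: P_1 = -2, and 3^1 − 5 = 3 − 5 = -2.
Assume P_j = 3^j − 5 for some j ≥ 1.
Then P_{j+1} = 3P_j + 10 = 3·(3^j − 5) + 10 = 3^{j+1} − 15 + 10 = 3^{j+1} − 5.
By induction, P_i = 3^i − 5 for all i ≥ 1.

P_i = 3^i − 5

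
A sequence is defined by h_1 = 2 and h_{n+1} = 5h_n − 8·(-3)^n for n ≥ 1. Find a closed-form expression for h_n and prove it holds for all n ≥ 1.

Claim: h_n = 5^n + (-3)^n.

Base case: h_1 = 2, and 5^1 + (-3)^1 = 5 − 3 = 2.
Assume h_k = 5^k + (-3)^k for some k ≥ 1.
Then h_{k+1} = 5h_k − 8·(-3)^k = 5·(5^k + (-3)^k) − 8·(-3)^k = 5^{k+1} + 5·(-3)^k − 8·(-3)^k = 5^{k+1} − 3·(-3)^k = 5^{k+1} + (-3)^{k+1}.
This completes the inductive step, so h_n = 5^n + (-3)^n for all n ≥ 1.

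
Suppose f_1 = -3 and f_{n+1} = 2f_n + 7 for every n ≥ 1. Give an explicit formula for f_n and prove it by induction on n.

Claim: f_n = 2^{n+1} − 7.

Base case: f_1 = -3, and 2^{1+1} − 7 = 4 − 7 = -3.
Assume f_k = 2^{k+1} − 7 for some k ≥ 1.
Then f_{k+1} = 2f_k + 7 = 2·(2^{k+1} − 7) + 7 = 2^{k+2} − 14 + 7 = 2^{k+2} − 7.
So the formula holds for k+1, and by induction f_n = 2^{n+1} − 7 for all n ≥ 1.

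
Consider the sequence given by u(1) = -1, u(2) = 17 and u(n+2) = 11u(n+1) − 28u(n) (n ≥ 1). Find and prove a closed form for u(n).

Claim: u(n) = 7^n − 2·4^n.

Base cases: u(1) = -1 and 7^1 − 2·4^1 = -1; u(2) = 17 and 7^2 − 2·4^2 = 17.
Assume u(i) = 7^i − 2·4^i for all 1 ≤ i ≤ j, where j ≥ 2.
Then u(j+1) = 11u(j) − 28u(j−1) = 11·(7^j − 2·4^j) − 28·(7^{j−1} − 2·4^{j−1}) = (11·7 − 28)7^{j−1} − 2·(11·4 − 28)4^{j−1} = 49·7^{j−1} − 32·4^{j−1} = 7^{j+1} − 2·4^{j+1}.
Hence u(n) = 7^n − 2·4^n for every n ≥ 1, by strong induction.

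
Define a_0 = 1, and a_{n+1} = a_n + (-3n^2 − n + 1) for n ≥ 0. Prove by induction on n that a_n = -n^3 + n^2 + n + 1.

Base case: a_0 = 1, and -0^3 + 0^2 + 0 + 1 = 1.
Assume a_m = -m^3 + m^2 + m + 1.
Then a_{m+1} = a_m + (-3m^2 − m + 1) = (-m^3 + m^2 + m + 1) + (-3m^2 − m + 1) = -m^3 − 2m^2 + 2,
and -(m+1)^3 + (m+1)^2 + (m+1) + 1 = -m^3 − 2m^2 + 2.
By induction, a_n = -n^3 + n^2 + n + 1 for all n ≥ 0.

a_n = -n^3 + n^2 + n + 1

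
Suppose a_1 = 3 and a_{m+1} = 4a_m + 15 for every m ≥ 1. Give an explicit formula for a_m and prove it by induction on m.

Claim: a_m = 2·4^m − 5.

Base case: a_1 = 3, and 2·4^1 − 5 = 8 − 5 = 3.
Assume a_j = 2·4^j − 5 for some j ≥ 1.
Then a_{j+1} = 4a_j + 15 = 4·(2·4^j − 5) + 15 = 8·4^j − 20 + 15 = 2·4^{j+1} − 5.
This completes the inductive step, so a_m = 2·4^m − 5 for all m ≥ 1.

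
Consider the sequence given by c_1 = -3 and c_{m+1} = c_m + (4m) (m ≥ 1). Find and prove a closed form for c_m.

Claim: c_m = 2m^2 − 2m − 3.

Base case: c_1 = -3, and 2·1^2 − 2·1 − 3 = -3.
Assume c_j = 2j^2 − 2j − 3.
Then c_{j+1} = c_j + (4j) = (2j^2 − 2j − 3) + (4j) = 2j^2 + 2j − 3,
and 2·(j+1)^2 − 2·(j+1) − 3 = 2j^2 + 2j − 3.
Hence c_m = 2m^2 − 2m − 3 for every m ≥ 1, by induction.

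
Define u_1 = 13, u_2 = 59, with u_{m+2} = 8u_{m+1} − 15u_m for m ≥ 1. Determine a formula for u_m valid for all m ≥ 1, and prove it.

Claim: u_m = 2·5^m + 3^m.

Base cases: u_1 = 13 and 2·5^1 + 3^1 = 13; u_2 = 59 and 2·5^2 + 3^2 = 59.
Assume u_j = 2·5^j + 3^j for all 1 ≤ j ≤ k, where k ≥ 2.
Then u_{k+1} = 8u_k − 15u_{k−1} = 8·(2·5^k + 3^k) − 15·(2·5^{k−1} + 3^{k−1}) = 2·(8·5 − 15)5^{k−1} + (8·3 − 15)3^{k−1} = 50·5^{k−1} + 9·3^{k−1} = 2·5^{k+1} + 3^{k+1}.
By strong induction, u_m = 2·5^m + 3^m for all m ≥ 1.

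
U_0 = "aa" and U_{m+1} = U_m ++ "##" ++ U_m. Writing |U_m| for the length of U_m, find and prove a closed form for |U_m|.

Claim: |U_m| = 2^{m+2} − 2.

Base case: |U_0| = 2, and 2^{0+2} − 2 = 2.
Assume |U_r| = 2^{r+2} − 2.
Then |U_{r+1}| = |U_r| + 2 + |U_r| = 2|U_r| + 2 = 2(2^{r+2} − 2) + 2 = 2^{r+3} − 4 + 2 = 2^{r+3} − 2.
Hence |U_m| = 2^{m+2} − 2 for every m ≥ 0, by induction.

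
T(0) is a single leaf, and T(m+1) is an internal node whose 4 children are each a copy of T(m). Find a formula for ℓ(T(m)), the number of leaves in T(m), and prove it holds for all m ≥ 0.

Claim: ℓ(T(m)) = 4^m.

Base case: ℓ(T(0)) = 1, and 4^0 = 1.
Assume ℓ(T(k)) = 4^k.
Then ℓ(T(k+1)) = 4·ℓ(T(k)) = 4·4^k = 4^{k+1}.
By induction, ℓ(T(m)) = 4^m for all m ≥ 0.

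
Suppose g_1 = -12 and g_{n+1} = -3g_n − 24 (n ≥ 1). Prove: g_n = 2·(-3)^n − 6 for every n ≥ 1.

Base case: g_1 = -12, and 2·(-3)^1 − 6 = -6 − 6 = -12.
Assume g_j = 2·(-3)^j − 6 for some j ≥ 1.
Then g_{j+1} = -3g_j − 24 = -3·(2·(-3)^j − 6) − 24 = -6·(-3)^j + 18 − 24 = 2·(-3)^{j+1} − 6.
Hence g_n = 2·(-3)^n − 6 for every n ≥ 1, by induction.

g_n = 2·(-3)^n − 6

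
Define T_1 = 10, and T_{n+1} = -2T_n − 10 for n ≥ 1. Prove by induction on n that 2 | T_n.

Base case: T_1 = 10 = 2·5, so 2 | T_1.
Assume 2 | T_k, so T_k = 2t for some integer t.
Then T_{k+1} = -2T_k − 10 = -2·(2t) − 10 = 2(-2t − 5), so 2 | T_{k+1}.
This completes the inductive step, so 2 | T_n for all n ≥ 1.

2 | T_n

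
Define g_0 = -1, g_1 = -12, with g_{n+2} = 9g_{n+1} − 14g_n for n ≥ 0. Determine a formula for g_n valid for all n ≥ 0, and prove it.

Claim: g_n = 2^n − 2·7^n.

Base cases: g_0 = -1 and 2^0 − 2·7^0 = -1; g_1 = -12 and 2^1 − 2·7^1 = -12.
Assume g_j = 2^j − 2·7^j for all 0 ≤ j ≤ r, where r ≥ 1.
Then g_{r+1} = 9g_r − 14g_{r−1} = 9·(2^r − 2·7^r) − 14·(2^{r−1} − 2·7^{r−1}) = (9·2 − 14)2^{r−1} − 2·(9·7 − 14)7^{r−1} = 4·2^{r−1} − 98·7^{r−1} = 2^{r+1} − 2·7^{r+1}.
So the formula holds for r+1, and by strong induction g_n = 2^n − 2·7^n for all n ≥ 0.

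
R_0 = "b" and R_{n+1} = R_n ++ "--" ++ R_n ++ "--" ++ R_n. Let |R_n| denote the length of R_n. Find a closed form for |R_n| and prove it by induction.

Claim: |R_n| = 3^{n+1} − 2.

Base case: |R_0| = 1, and 3^{0+1} − 2 = 1.
Assume |R_k| = 3^{k+1} − 2.
Then |R_{k+1}| = 3|R_k| + 4 = 3(3^{k+1} − 2) + 4 = 3^{k+2} − 6 + 4 = 3^{k+2} − 2.
Hence |R_n| = 3^{n+1} − 2 for every n ≥ 0, by induction.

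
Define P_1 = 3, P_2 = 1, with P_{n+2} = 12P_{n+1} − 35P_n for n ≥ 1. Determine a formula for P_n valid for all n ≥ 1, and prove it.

Claim: P_n = 2·5^n − 7^n.

Base cases: P_1 = 3 and 2·5^1 − 7^1 = 3; P_2 = 1 and 2·5^2 − 7^2 = 1.
Assume P_i = 2·5^i − 7^i for all 1 ≤ i ≤ j, where j ≥ 2.
Then P_{j+1} = 12P_j − 35P_{j−1} = 12·(2·5^j − 7^j) − 35·(2·5^{j−1} − 7^{j−1}) = 2·(12·5 − 35)5^{j−1} − (12·7 − 35)7^{j−1} = 50·5^{j−1} − 49·7^{j−1} = 2·5^{j+1} − 7^{j+1}.
By strong induction, P_n = 2·5^n − 7^n for all n ≥ 1.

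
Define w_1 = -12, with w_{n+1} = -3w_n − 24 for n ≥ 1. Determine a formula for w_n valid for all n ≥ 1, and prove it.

Claim: w_n = 2·(-3)^n − 6.

Base case: w_1 = -12, and 2·(-3)^1 − 6 = -6 − 6 = -12.
Assume w_k = 2·(-3)^k − 6 for some k ≥ 1.
Then w_{k+1} = -3w_k − 24 = -3·(2·(-3)^k − 6) − 24 = -6·(-3)^k + 18 − 24 = 2·(-3)^{k+1} − 6.
So the formula holds for k+1, and by induction w_n = 2·(-3)^n − 6 for all n ≥ 1.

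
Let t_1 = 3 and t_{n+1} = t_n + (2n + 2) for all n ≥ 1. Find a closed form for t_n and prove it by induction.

Claim: t_n = n^2 + n + 1.

Base case: t_1 = 3, and 1^2 + 1 + 1 = 3.
Assume t_j = j^2 + j + 1.
Then t_{j+1} = t_j + (2j + 2) = (j^2 + j + 1) + (2j + 2) = j^2 + 3j + 3,
and (j+1)^2 + (j+1) + 1 = j^2 + 3j + 3.
This completes the inductive step, so t_n = n^2 + n + 1 for all n ≥ 1.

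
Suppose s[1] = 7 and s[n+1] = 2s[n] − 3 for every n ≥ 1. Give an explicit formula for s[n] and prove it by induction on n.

Claim: s[n] = 2^{n+1} + 3.

Base case: s[1] = 7, and 2^{1+1} + 3 = 4 + 3 = 7.
Assume s[m] = 2^{m+1} + 3 for some m ≥ 1.
Then s[m+1] = 2s[m] − 3 = 2·(2^{m+1} + 3) − 3 = 2^{m+2} + 6 − 3 = 2^{m+2} + 3.
Hence s[n] = 2^{n+1} + 3 for every n ≥ 1, by induction.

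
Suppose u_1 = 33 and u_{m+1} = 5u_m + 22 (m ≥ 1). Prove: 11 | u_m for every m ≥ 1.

Base case: u_1 = 33 = 11·3, so 11 | u_1.
Assume 11 | u_r, so u_r = 11t for some integer t.
Then u_{r+1} = 5u_r + 22 = 5·(11t) + 22 = 11(5t + 2), so 11 | u_{r+1}.
By induction, 11 | u_m for all m ≥ 1.

11 | u_m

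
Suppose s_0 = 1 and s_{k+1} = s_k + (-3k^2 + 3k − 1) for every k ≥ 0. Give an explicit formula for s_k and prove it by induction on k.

Claim: s_k = -k^3 + 3k^2 − 3k + 1.

Base case: s_0 = 1, and -0^3 + 3·0^2 − 3·0 + 1 = 1.
Assume s_r = -r^3 + 3r^2 − 3r + 1.
Then s_{r+1} = s_r + (-3r^2 + 3r − 1) = (-r^3 + 3r^2 − 3r + 1) + (-3r^2 + 3r − 1) = -r^3,
and -(r+1)^3 + 3·(r+1)^2 − 3·(r+1) + 1 = -r^3.
By induction, s_k = -k^3 + 3k^2 − 3k + 1 for all k ≥ 0.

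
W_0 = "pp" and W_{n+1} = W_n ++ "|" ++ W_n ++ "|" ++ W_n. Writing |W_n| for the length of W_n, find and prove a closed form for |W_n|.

Claim: |W_n| = 3^{n+1} − 1.

Base case: |W_0| = 2, and 3^{0+1} − 1 = 2.
Assume |W_k| = 3^{k+1} − 1.
Then |W_{k+1}| = 3|W_k| + 2 = 3(3^{k+1} − 1) + 2 = 3^{k+2} − 3 + 2 = 3^{k+2} − 1.
This completes the inductive step, so |W_n| = 3^{n+1} − 1 for all n ≥ 0.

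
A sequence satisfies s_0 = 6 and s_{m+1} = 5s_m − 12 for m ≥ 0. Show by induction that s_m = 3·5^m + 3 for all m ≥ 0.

Base case: s_0 = 6, and 3·5^0 + 3 = 3 + 3 = 6.
Assume s_j = 3·5^j + 3 for some j ≥ 0.
Then s_{j+1} = 5s_j − 12 = 5·(3·5^j + 3) − 12 = 15·5^j + 15 − 12 = 3·5^{j+1} + 3.
Hence s_m = 3·5^m + 3 for every m ≥ 0, by induction.

s_m = 3·5^m + 3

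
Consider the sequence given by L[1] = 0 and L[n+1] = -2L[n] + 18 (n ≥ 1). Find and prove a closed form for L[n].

Claim: L[n] = 3·(-2)^n + 6.

Base case: L[1] = 0, and 3·(-2)^1 + 6 = -6 + 6 = 0.
Assume L[m] = 3·(-2)^m + 6 for some m ≥ 1.
Then L[m+1] = -2L[m] + 18 = -2·(3·(-2)^m + 6) + 18 = -6·(-2)^m − 12 + 18 = 3·(-2)^{m+1} + 6.
So the formula holds for m+1, and by induction L[n] = 3·(-2)^n + 6 for all n ≥ 1.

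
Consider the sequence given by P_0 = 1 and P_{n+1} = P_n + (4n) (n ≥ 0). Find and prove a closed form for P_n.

Claim: P_n = 2n^2 − 2n + 1.

Base case: P_0 = 1, and 2·0^2 − 2·0 + 1 = 1.
Assume P_r = 2r^2 − 2r + 1.
Then P_{r+1} = P_r + (4r) = (2r^2 − 2r + 1) + (4r) = 2r^2 + 2r + 1,
and 2·(r+1)^2 − 2·(r+1) + 1 = 2r^2 + 2r + 1.
This completes the inductive step, so P_n = 2n^2 − 2n + 1 for all n ≥ 0.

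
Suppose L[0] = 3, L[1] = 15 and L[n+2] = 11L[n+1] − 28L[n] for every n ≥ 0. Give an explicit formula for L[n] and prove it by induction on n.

Claim: L[n] = 2·4^n + 7^n.

Base cases: L[0] = 3 and 2·4^0 + 7^0 = 3; L[1] = 15 and 2·4^1 + 7^1 = 15.
Assume L[j] = 2·4^j + 7^j for all 0 ≤ j ≤ m, where m ≥ 1.
Then L[m+1] = 11L[m] − 28L[m−1] = 11·(2·4^m + 7^m) − 28·(2·4^{m−1} + 7^{m−1}) = 2·(11·4 − 28)4^{m−1} + (11·7 − 28)7^{m−1} = 32·4^{m−1} + 49·7^{m−1} = 2·4^{m+1} + 7^{m+1}.
So the formula holds for m+1, and by strong induction L[n] = 2·4^n + 7^n for all n ≥ 0.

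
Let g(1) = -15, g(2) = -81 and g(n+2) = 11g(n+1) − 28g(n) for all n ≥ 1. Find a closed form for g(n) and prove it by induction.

Claim: g(n) = -7^n − 2·4^n.

Base cases: g(1) = -15 and -7^1 − 2·4^1 = -15; g(2) = -81 and -7^2 − 2·4^2 = -81.
Assume g(i) = -7^i − 2·4^i for all 1 ≤ i ≤ j, where j ≥ 2.
Then g(j+1) = 11g(j) − 28g(j−1) = 11·(-7^j − 2·4^j) − 28·(-7^{j−1} − 2·4^{j−1}) = -(11·7 − 28)7^{j−1} − 2·(11·4 − 28)4^{j−1} = -49·7^{j−1} − 32·4^{j−1} = -7^{j+1} − 2·4^{j+1}.
Hence g(n) = -7^n − 2·4^n for every n ≥ 1, by strong induction.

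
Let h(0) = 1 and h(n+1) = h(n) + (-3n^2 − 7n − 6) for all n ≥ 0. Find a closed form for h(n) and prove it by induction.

Claim: h(n) = -n^3 − 2n^2 − 3n + 1.

Base case: h(0) = 1, and -0^3 − 2·0^2 − 3·0 + 1 = 1.
Assume h(k) = -k^3 − 2k^2 − 3k + 1.
Then h(k+1) = h(k) + (-3k^2 − 7k − 6) = (-k^3 − 2k^2 − 3k + 1) + (-3k^2 − 7k − 6) = -k^3 − 5k^2 − 10k − 5,
and -(k+1)^3 − 2·(k+1)^2 − 3·(k+1) + 1 = -k^3 − 5k^2 − 10k − 5.
This completes the inductive step, so h(n) = -n^3 − 2n^2 − 3n + 1 for all n ≥ 0.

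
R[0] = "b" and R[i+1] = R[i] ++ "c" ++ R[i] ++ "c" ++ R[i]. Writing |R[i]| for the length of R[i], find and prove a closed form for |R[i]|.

Claim: |R[i]| = 2·3^i − 1.

Base case: |R[0]| = 1, and 2·3^0 − 1 = 1.
Assume |R[k]| = 2·3^k − 1.
Then |R[k+1]| = 3|R[k]| + 2 = 3(2·3^k − 1) + 2 = 2·3^{k+1} − 3 + 2 = 2·3^{k+1} − 1.
This completes the inductive step, so |R[i]| = 2·3^i − 1 for all i ≥ 0.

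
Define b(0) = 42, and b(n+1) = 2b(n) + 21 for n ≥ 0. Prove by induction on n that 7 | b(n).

Base case: b(0) = 42 = 7·6, so 7 | b(0).
Assume 7 | b(m), so b(m) = 7t for some integer t.
Then b(m+1) = 2b(m) + 21 = 2·(7t) + 21 = 7(2t + 3), so 7 | b(m+1).
By induction, 7 | b(n) for all n ≥ 0.

7 | b(n)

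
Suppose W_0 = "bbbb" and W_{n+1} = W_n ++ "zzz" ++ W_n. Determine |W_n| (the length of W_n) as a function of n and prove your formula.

Claim: |W_n| = 7·2^n − 3.

Base case: |W_0| = 4, and 7·2^0 − 3 = 4.
Assume |W_k| = 7·2^k − 3.
Then |W_{k+1}| = |W_k| + 3 + |W_k| = 2|W_k| + 3 = 2(7·2^k − 3) + 3 = 7·2^{k+1} − 6 + 3 = 7·2^{k+1} − 3.
So the formula holds for k+1, and by induction |W_n| = 7·2^n − 3 for all n ≥ 0.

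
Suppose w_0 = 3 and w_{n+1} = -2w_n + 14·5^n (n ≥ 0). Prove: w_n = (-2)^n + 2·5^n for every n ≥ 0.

Base case: w_0 = 3, and (-2)^0 + 2·5^0 = 1 + 2 = 3.
Assume w_j = (-2)^j + 2·5^j for some j ≥ 0.
Then w_{j+1} = -2w_j + 14·5^j = -2·((-2)^j + 2·5^j) + 14·5^j = (-2)^{j+1} − 4·5^j + 14·5^j = (-2)^{j+1} + 10·5^j = (-2)^{j+1} + 2·5^{j+1}.
So the formula holds for j+1, and by induction w_n = (-2)^n + 2·5^n for all n ≥ 0.

w_n = (-2)^n + 2·5^n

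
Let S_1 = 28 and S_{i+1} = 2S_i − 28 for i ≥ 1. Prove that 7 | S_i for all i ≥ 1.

Base case: S_1 = 28 = 7·4, so 7 | S_1.
Assume 7 | S_k, so S_k = 7t for some integer t.
Then S_{k+1} = 2S_k − 28 = 2·(7t) − 28 = 7(2t − 4), so 7 | S_{k+1}.
This completes the inductive step, so 7 | S_i for all i ≥ 1.

7 | S_i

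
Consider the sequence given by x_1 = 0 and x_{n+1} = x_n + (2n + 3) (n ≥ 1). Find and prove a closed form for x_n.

Claim: x_n = n^2 + 2n − 3.

Base case: x_1 = 0, and 1^2 + 2·1 − 3 = 0.
Assume x_j = j^2 + 2j − 3.
Then x_{j+1} = x_j + (2j + 3) = (j^2 + 2j − 3) + (2j + 3) = j^2 + 4j,
and (j+1)^2 + 2·(j+1) − 3 = j^2 + 4j.
By induction, x_n = n^2 + 2n − 3 for all n ≥ 1.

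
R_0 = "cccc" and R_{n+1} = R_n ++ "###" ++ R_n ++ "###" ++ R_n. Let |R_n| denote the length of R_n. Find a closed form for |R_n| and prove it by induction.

Claim: |R_n| = 7·3^n − 3.

Base case: |R_0| = 4, and 7·3^0 − 3 = 4.
Assume |R_r| = 7·3^r − 3.
Then |R_{r+1}| = 3|R_r| + 6 = 3(7·3^r − 3) + 6 = 7·3^{r+1} − 9 + 6 = 7·3^{r+1} − 3.
So the formula holds for r+1, and by induction |R_n| = 7·3^n − 3 for all n ≥ 0.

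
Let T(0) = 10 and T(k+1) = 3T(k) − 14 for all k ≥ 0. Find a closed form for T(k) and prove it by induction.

Claim: T(k) = 3^{k+1} + 7.

Base case: T(0) = 10, and 3^{0+1} + 7 = 3 + 7 = 10.
Assume T(r) = 3^{r+1} + 7 for some r ≥ 0.
Then T(r+1) = 3T(r) − 14 = 3·(3^{r+1} + 7) − 14 = 3^{r+2} + 21 − 14 = 3^{r+2} + 7.
So the formula holds for r+1, and by induction T(k) = 3^{k+1} + 7 for all k ≥ 0.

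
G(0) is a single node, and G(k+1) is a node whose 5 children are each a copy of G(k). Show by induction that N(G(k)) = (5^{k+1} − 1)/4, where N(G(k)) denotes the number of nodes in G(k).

Base case: N(G(0)) = 1, and (5^{0+1} − 1)/4 = 1.
Assume N(G(m)) = (5^{m+1} − 1)/4.
Then N(G(m+1)) = 1 + 5N(G(m)) = 1 + 5·(5^{m+1} − 1)/4 = 1 + (5^{m+2} − 5)/4 = (4 + 5^{m+2} − 5)/4 = (5^{m+2} − 1)/4.
Hence N(G(k)) = (5^{k+1} − 1)/4 for every k ≥ 0, by induction.

N(G(k)) = (5^{k+1} − 1)/4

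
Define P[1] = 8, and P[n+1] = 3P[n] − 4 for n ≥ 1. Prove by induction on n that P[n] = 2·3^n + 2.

Base case: P[1] = 8, and 2·3^1 + 2 = 6 + 2 = 8.
Assume P[j] = 2·3^j + 2 for some j ≥ 1.
Then P[j+1] = 3P[j] − 4 = 3·(2·3^j + 2) − 4 = 6·3^j + 6 − 4 = 2·3^{j+1} + 2.
By induction, P[n] = 2·3^n + 2 for all n ≥ 1.

P[n] = 2·3^n + 2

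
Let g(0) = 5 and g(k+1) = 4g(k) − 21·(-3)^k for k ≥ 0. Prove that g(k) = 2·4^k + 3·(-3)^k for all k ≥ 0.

Base case: g(0) = 5, and 2·4^0 + 3·(-3)^0 = 2 + 3 = 5.
Assume g(r) = 2·4^r + 3·(-3)^r for some r ≥ 0.
Then g(r+1) = 4g(r) − 21·(-3)^r = 4·(2·4^r + 3·(-3)^r) − 21·(-3)^r = 2·4^{r+1} + 12·(-3)^r − 21·(-3)^r = 2·4^{r+1} − 9·(-3)^r = 2·4^{r+1} + 3·(-3)^{r+1}.
This completes the inductive step, so g(k) = 2·4^k + 3·(-3)^k for all k ≥ 0.

g(k) = 2·4^k + 3·(-3)^k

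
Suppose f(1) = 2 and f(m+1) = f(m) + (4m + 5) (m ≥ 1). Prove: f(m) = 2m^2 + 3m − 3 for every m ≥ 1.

Base case: f(1) = 2, and 2·1^2 + 3·1 − 3 = 2.
Assume f(j) = 2j^2 + 3j − 3.
Then f(j+1) = f(j) + (4j + 5) = (2j^2 + 3j − 3) + (4j + 5) = 2j^2 + 7j + 2,
and 2·(j+1)^2 + 3·(j+1) − 3 = 2j^2 + 7j + 2.
This completes the inductive step, so f(m) = 2m^2 + 3m − 3 for all m ≥ 1.

f(m) = 2m^2 + 3m − 3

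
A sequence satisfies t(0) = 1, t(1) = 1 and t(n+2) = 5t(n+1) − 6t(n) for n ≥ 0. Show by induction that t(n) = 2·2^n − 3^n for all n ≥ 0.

Base cases: t(0) = 1 and 2·2^0 − 3^0 = 1; t(1) = 1 and 2·2^1 − 3^1 = 1.
Assume t(j) = 2·2^j − 3^j for all 0 ≤ j ≤ k, where k ≥ 1.
Then t(k+1) = 5t(k) − 6t(k−1) = 5·(2·2^k − 3^k) − 6·(2·2^{k−1} − 3^{k−1}) = 2·(5·2 − 6)2^{k−1} − (5·3 − 6)3^{k−1} = 8·2^{k−1} − 9·3^{k−1} = 2·2^{k+1} − 3^{k+1}.
So the formula holds for k+1, and by strong induction t(n) = 2·2^n − 3^n for all n ≥ 0.

t(n) = 2·2^n − 3^n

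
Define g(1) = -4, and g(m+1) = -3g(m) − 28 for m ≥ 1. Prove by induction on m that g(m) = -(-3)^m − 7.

Base case: g(1) = -4, and -(-3)^1 − 7 = 3 − 7 = -4.
Assume g(r) = -(-3)^r − 7 for some r ≥ 1.
Then g(r+1) = -3g(r) − 28 = -3·(-(-3)^r − 7) − 28 = 3·(-3)^r + 21 − 28 = -(-3)^{r+1} − 7.
This completes the inductive step, so g(m) = -(-3)^m − 7 for all m ≥ 1.

g(m) = -(-3)^m − 7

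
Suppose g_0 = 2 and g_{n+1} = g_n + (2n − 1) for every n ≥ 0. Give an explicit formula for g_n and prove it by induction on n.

Claim: g_n = n^2 − 2n + 2.

Base case: g_0 = 2, and 0^2 − 2·0 + 2 = 2.
Assume g_j = j^2 − 2j + 2.
Then g_{j+1} = g_j + (2j − 1) = (j^2 − 2j + 2) + (2j − 1) = j^2 + 1,
and (j+1)^2 − 2·(j+1) + 2 = j^2 + 1.
By induction, g_n = n^2 − 2n + 2 for all n ≥ 0.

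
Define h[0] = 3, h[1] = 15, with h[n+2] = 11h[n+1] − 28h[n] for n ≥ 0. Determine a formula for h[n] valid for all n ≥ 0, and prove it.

Claim: h[n] = 2·4^n + 7^n.

Base cases: h[0] = 3 and 2·4^0 + 7^0 = 3; h[1] = 15 and 2·4^1 + 7^1 = 15.
Assume h[j] = 2·4^j + 7^j for all 0 ≤ j ≤ r, where r ≥ 1.
Then h[r+1] = 11h[r] − 28h[r−1] = 11·(2·4^r + 7^r) − 28·(2·4^{r−1} + 7^{r−1}) = 2·(11·4 − 28)4^{r−1} + (11·7 − 28)7^{r−1} = 32·4^{r−1} + 49·7^{r−1} = 2·4^{r+1} + 7^{r+1}.
Hence h[n] = 2·4^n + 7^n for every n ≥ 0, by strong induction.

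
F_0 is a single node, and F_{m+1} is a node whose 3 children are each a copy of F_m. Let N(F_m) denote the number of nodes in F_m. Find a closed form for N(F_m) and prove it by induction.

Claim: N(F_m) = (3^{m+1} − 1)/2.

Base case: N(F_0) = 1, and (3^{0+1} − 1)/2 = 1.
Assume N(F_j) = (3^{j+1} − 1)/2.
Then N(F_{j+1}) = 1 + 3N(F_j) = 1 + 3·(3^{j+1} − 1)/2 = 1 + (3^{j+2} − 3)/2 = (2 + 3^{j+2} − 3)/2 = (3^{j+2} − 1)/2.
Hence N(F_m) = (3^{m+1} − 1)/2 for every m ≥ 0, by induction.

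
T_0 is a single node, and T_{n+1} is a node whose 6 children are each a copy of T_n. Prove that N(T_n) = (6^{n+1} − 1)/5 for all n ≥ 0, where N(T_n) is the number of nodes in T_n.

Base case: N(T_0) = 1, and (6^{0+1} − 1)/5 = 1.
Assume N(T_m) = (6^{m+1} − 1)/5.
Then N(T_{m+1}) = 1 + 6N(T_m) = 1 + 6·(6^{m+1} − 1)/5 = 1 + (6^{m+2} − 6)/5 = (5 + 6^{m+2} − 6)/5 = (6^{m+2} − 1)/5.
Hence N(T_n) = (6^{n+1} − 1)/5 for every n ≥ 0, by induction.

N(T_n) = (6^{n+1} − 1)/5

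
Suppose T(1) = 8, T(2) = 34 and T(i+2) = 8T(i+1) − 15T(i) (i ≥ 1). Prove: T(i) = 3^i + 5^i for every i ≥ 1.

Base cases: T(1) = 8 and 3^1 + 5^1 = 8; T(2) = 34 and 3^2 + 5^2 = 34.
Assume T(j) = 3^j + 5^j for all 1 ≤ j ≤ r, where r ≥ 2.
Then T(r+1) = 8T(r) − 15T(r−1) = 8·(3^r + 5^r) − 15·(3^{r−1} + 5^{r−1}) = (8·3 − 15)3^{r−1} + (8·5 − 15)5^{r−1} = 9·3^{r−1} + 25·5^{r−1} = 3^{r+1} + 5^{r+1}.
Hence T(i) = 3^i + 5^i for every i ≥ 1, by strong induction.

T(i) = 3^i + 5^i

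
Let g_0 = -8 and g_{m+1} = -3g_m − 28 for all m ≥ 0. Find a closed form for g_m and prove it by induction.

Claim: g_m = -(-3)^m − 7.

Base case: g_0 = -8, and -(-3)^0 − 7 = -1 − 7 = -8.
Assume g_r = -(-3)^r − 7 for some r ≥ 0.
Then g_{r+1} = -3g_r − 28 = -3·(-(-3)^r − 7) − 28 = 3·(-3)^r + 21 − 28 = -(-3)^{r+1} − 7.
Hence g_m = -(-3)^m − 7 for every m ≥ 0, by induction.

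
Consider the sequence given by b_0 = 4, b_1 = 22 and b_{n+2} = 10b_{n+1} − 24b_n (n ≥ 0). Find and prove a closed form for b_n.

Claim: b_n = 3·6^n + 4^n.

Base cases: b_0 = 4 and 3·6^0 + 4^0 = 4; b_1 = 22 and 3·6^1 + 4^1 = 22.
Assume b_j = 3·6^j + 4^j for all 0 ≤ j ≤ k, where k ≥ 1.
Then b_{k+1} = 10b_k − 24b_{k−1} = 10·(3·6^k + 4^k) − 24·(3·6^{k−1} + 4^{k−1}) = 3·(10·6 − 24)6^{k−1} + (10·4 − 24)4^{k−1} = 108·6^{k−1} + 16·4^{k−1} = 3·6^{k+1} + 4^{k+1}.
By strong induction, b_n = 3·6^n + 4^n for all n ≥ 0.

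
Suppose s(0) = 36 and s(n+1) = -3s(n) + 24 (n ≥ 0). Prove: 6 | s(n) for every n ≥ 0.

Base case: s(0) = 36 = 6·6, so 6 | s(0).
Assume 6 | s(k), so s(k) = 6t for some integer t.
Then s(k+1) = -3s(k) + 24 = -3·(6t) + 24 = 6(-3t + 4), so 6 | s(k+1).
This completes the inductive step, so 6 | s(n) for all n ≥ 0.

6 | s(n)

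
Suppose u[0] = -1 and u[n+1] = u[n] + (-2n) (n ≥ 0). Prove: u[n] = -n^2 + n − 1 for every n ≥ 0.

Base case: u[0] = -1, and -0^2 + 0 − 1 = -1.
Assume u[r] = -r^2 + r − 1.
Then u[r+1] = u[r] + (-2r) = (-r^2 + r − 1) + (-2r) = -r^2 − r − 1,
and -(r+1)^2 + (r+1) − 1 = -r^2 − r − 1.
This completes the inductive step, so u[n] = -n^2 + n − 1 for all n ≥ 0.

u[n] = -n^2 + n − 1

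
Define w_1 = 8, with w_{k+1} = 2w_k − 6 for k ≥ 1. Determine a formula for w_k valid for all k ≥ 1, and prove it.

Claim: w_k = 2^k + 6.

Base case: w_1 = 8, and 2^1 + 6 = 2 + 6 = 8.
Assume w_r = 2^r + 6 for some r ≥ 1.
Then w_{r+1} = 2w_r − 6 = 2·(2^r + 6) − 6 = 2^{r+1} + 12 − 6 = 2^{r+1} + 6.
This completes the inductive step, so w_k = 2^k + 6 for all k ≥ 1.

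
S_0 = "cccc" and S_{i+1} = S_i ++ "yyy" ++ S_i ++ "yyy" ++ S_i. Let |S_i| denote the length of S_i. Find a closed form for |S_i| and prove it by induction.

Claim: |S_i| = 7·3^i − 3.

Base case: |S_0| = 4, and 7·3^0 − 3 = 4.
Assume |S_m| = 7·3^m − 3.
Then |S_{m+1}| = 3|S_m| + 6 = 3(7·3^m − 3) + 6 = 7·3^{m+1} − 9 + 6 = 7·3^{m+1} − 3.
So the formula holds for m+1, and by induction |S_i| = 7·3^i − 3 for all i ≥ 0.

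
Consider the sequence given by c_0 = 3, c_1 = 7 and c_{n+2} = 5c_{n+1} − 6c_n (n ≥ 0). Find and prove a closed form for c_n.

Claim: c_n = 3^n + 2·2^n.

Base cases: c_0 = 3 and 3^0 + 2·2^0 = 3; c_1 = 7 and 3^1 + 2·2^1 = 7.
Assume c_i = 3^i + 2·2^i for all 0 ≤ i ≤ j, where j ≥ 1.
Then c_{j+1} = 5c_j − 6c_{j−1} = 5·(3^j + 2·2^j) − 6·(3^{j−1} + 2·2^{j−1}) = (5·3 − 6)3^{j−1} + 2·(5·2 − 6)2^{j−1} = 9·3^{j−1} + 8·2^{j−1} = 3^{j+1} + 2·2^{j+1}.
By strong induction, c_n = 3^n + 2·2^n for all n ≥ 0.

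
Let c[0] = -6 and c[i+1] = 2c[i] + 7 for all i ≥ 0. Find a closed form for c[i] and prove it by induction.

Claim: c[i] = 2^i − 7.

Base case: c[0] = -6, and 2^0 − 7 = 1 − 7 = -6.
Assume c[r] = 2^r − 7 for some r ≥ 0.
Then c[r+1] = 2c[r] + 7 = 2·(2^r − 7) + 7 = 2^{r+1} − 14 + 7 = 2^{r+1} − 7.
By induction, c[i] = 2^i − 7 for all i ≥ 0.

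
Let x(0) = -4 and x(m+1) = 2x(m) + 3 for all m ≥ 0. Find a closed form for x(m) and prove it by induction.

Claim: x(m) = -2^m − 3.

Base case: x(0) = -4, and -2^0 − 3 = -1 − 3 = -4.
Assume x(k) = -2^k − 3 for some k ≥ 0.
Then x(k+1) = 2x(k) + 3 = 2·(-2^k − 3) + 3 = -2^{k+1} − 6 + 3 = -2^{k+1} − 3.
By induction, x(m) = -2^m − 3 for all m ≥ 0.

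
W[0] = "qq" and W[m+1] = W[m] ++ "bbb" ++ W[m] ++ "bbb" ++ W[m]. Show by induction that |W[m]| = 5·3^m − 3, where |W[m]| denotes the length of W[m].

Base case: |W[0]| = 2, and 5·3^0 − 3 = 2.
Assume |W[r]| = 5·3^r − 3.
Then |W[r+1]| = 3|W[r]| + 6 = 3(5·3^r − 3) + 6 = 5·3^{r+1} − 9 + 6 = 5·3^{r+1} − 3.
This completes the inductive step, so |W[m]| = 5·3^m − 3 for all m ≥ 0.

|W[m]| = 5·3^m − 3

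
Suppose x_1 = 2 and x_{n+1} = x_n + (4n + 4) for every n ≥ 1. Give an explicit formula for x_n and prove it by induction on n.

Claim: x_n = 2n^2 + 2n − 2.

Base case: x_1 = 2, and 2·1^2 + 2·1 − 2 = 2.
Assume x_k = 2k^2 + 2k − 2.
Then x_{k+1} = x_k + (4k + 4) = (2k^2 + 2k − 2) + (4k + 4) = 2k^2 + 6k + 2,
and 2·(k+1)^2 + 2·(k+1) − 2 = 2k^2 + 6k + 2.
By induction, x_n = 2n^2 + 2n − 2 for all n ≥ 1.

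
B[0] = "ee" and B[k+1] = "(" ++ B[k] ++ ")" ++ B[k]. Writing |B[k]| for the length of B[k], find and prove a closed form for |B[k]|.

Claim: |B[k]| = 2^{k+2} − 2.

Base case: |B[0]| = 2, and 2^{0+2} − 2 = 2.
Assume |B[r]| = 2^{r+2} − 2.
Then |B[r+1]| = 1 + |B[r]| + 1 + |B[r]| = 2|B[r]| + 2 = 2(2^{r+2} − 2) + 2 = 2^{r+3} − 4 + 2 = 2^{r+3} − 2.
By induction, |B[k]| = 2^{k+2} − 2 for all k ≥ 0.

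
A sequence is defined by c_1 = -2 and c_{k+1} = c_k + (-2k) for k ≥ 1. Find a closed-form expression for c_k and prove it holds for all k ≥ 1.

Claim: c_k = -k^2 + k − 2.

Base case: c_1 = -2, and -1^2 + 1 − 2 = -2.
Assume c_r = -r^2 + r − 2.
Then c_{r+1} = c_r + (-2r) = (-r^2 + r − 2) + (-2r) = -r^2 − r − 2,
and -(r+1)^2 + (r+1) − 2 = -r^2 − r − 2.
Hence c_k = -k^2 + k − 2 for every k ≥ 1, by induction.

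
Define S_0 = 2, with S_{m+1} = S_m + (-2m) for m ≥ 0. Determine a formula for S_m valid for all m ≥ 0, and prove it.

Claim: S_m = -m^2 + m + 2.

Base case: S_0 = 2, and -0^2 + 0 + 2 = 2.
Assume S_j = -j^2 + j + 2.
Then S_{j+1} = S_j + (-2j) = (-j^2 + j + 2) + (-2j) = -j^2 − j + 2,
and -(j+1)^2 + (j+1) + 2 = -j^2 − j + 2.
This completes the inductive step, so S_m = -m^2 + m + 2 for all m ≥ 0.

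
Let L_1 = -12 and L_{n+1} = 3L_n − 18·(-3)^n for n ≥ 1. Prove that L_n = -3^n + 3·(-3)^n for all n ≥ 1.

Base case: L_1 = -12, and -3^1 + 3·(-3)^1 = -3 − 9 = -12.
Assume L_m = -3^m + 3·(-3)^m for some m ≥ 1.
Then L_{m+1} = 3L_m − 18·(-3)^m = 3·(-3^m + 3·(-3)^m) − 18·(-3)^m = -3^{m+1} + 9·(-3)^m − 18·(-3)^m = -3^{m+1} − 9·(-3)^m = -3^{m+1} + 3·(-3)^{m+1}.
Hence L_n = -3^n + 3·(-3)^n for every n ≥ 1, by induction.

L_n = -3^n + 3·(-3)^n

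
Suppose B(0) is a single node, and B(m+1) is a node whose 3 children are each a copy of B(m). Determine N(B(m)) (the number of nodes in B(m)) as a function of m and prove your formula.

Claim: N(B(m)) = (3^{m+1} − 1)/2.

Base case: N(B(0)) = 1, and (3^{0+1} − 1)/2 = 1.
Assume N(B(r)) = (3^{r+1} − 1)/2.
Then N(B(r+1)) = 1 + 3N(B(r)) = 1 + 3·(3^{r+1} − 1)/2 = 1 + (3^{r+2} − 3)/2 = (2 + 3^{r+2} − 3)/2 = (3^{r+2} − 1)/2.
So the formula holds for r+1, and by induction N(B(m)) = (3^{m+1} − 1)/2 for all m ≥ 0.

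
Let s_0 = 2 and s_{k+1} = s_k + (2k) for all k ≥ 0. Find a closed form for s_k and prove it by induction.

Claim: s_k = k^2 − k + 2.

Base case: s_0 = 2, and 0^2 − 0 + 2 = 2.
Assume s_r = r^2 − r + 2.
Then s_{r+1} = s_r + (2r) = (r^2 − r + 2) + (2r) = r^2 + r + 2,
and (r+1)^2 − (r+1) + 2 = r^2 + r + 2.
This completes the inductive step, so s_k = k^2 − k + 2 for all k ≥ 0.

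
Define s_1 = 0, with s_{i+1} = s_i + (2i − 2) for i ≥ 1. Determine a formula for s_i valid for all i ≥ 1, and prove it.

Claim: s_i = i^2 − 3i + 2.

Base case: s_1 = 0, and 1^2 − 3·1 + 2 = 0.
Assume s_j = j^2 − 3j + 2.
Then s_{j+1} = s_j + (2j − 2) = (j^2 − 3j + 2) + (2j − 2) = j^2 − j,
and (j+1)^2 − 3·(j+1) + 2 = j^2 − j.
This completes the inductive step, so s_i = i^2 − 3i + 2 for all i ≥ 1.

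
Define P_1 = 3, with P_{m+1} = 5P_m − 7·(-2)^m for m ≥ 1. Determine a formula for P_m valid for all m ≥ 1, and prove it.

Claim: P_m = 5^m + (-2)^m.

Base case: P_1 = 3, and 5^1 + (-2)^1 = 5 − 2 = 3.
Assume P_k = 5^k + (-2)^k for some k ≥ 1.
Then P_{k+1} = 5P_k − 7·(-2)^k = 5·(5^k + (-2)^k) − 7·(-2)^k = 5^{k+1} + 5·(-2)^k − 7·(-2)^k = 5^{k+1} − 2·(-2)^k = 5^{k+1} + (-2)^{k+1}.
Hence P_m = 5^m + (-2)^m for every m ≥ 1, by induction.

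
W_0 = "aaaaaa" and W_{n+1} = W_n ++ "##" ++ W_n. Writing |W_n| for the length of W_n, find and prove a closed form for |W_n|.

Claim: |W_n| = 2^{n+3} − 2.

Base case: |W_0| = 6, and 2^{0+3} − 2 = 6.
Assume |W_m| = 2^{m+3} − 2.
Then |W_{m+1}| = |W_m| + 2 + |W_m| = 2|W_m| + 2 = 2(2^{m+3} − 2) + 2 = 2^{m+1+3} − 4 + 2 = 2^{m+1+3} − 2.
Hence |W_n| = 2^{n+3} − 2 for every n ≥ 0, by induction.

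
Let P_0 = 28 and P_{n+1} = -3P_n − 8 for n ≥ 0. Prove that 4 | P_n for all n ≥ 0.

Base case: P_0 = 28 = 4·7, so 4 | P_0.
Assume 4 | P_k, so P_k = 4t for some integer t.
Then P_{k+1} = -3P_k − 8 = -3·(4t) − 8 = 4(-3t − 2), so 4 | P_{k+1}.
This completes the inductive step, so 4 | P_n for all n ≥ 0.

4 | P_n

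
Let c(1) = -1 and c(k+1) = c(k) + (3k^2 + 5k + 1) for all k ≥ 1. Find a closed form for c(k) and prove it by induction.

Claim: c(k) = k^3 + k^2 − k − 2.

Base case: c(1) = -1, and 1^3 + 1^2 − 1 − 2 = -1.
Assume c(r) = r^3 + r^2 − r − 2.
Then c(r+1) = c(r) + (3r^2 + 5r + 1) = (r^3 + r^2 − r − 2) + (3r^2 + 5r + 1) = r^3 + 4r^2 + 4r − 1,
and (r+1)^3 + (r+1)^2 − (r+1) − 2 = r^3 + 4r^2 + 4r − 1.
Hence c(k) = k^3 + k^2 − k − 2 for every k ≥ 1, by induction.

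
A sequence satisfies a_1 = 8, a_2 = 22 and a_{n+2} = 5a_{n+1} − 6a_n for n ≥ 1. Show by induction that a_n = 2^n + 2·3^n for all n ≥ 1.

Base cases: a_1 = 8 and 2^1 + 2·3^1 = 8; a_2 = 22 and 2^2 + 2·3^2 = 22.
Assume a_j = 2^j + 2·3^j for all 1 ≤ j ≤ k, where k ≥ 2.
Then a_{k+1} = 5a_k − 6a_{k−1} = 5·(2^k + 2·3^k) − 6·(2^{k−1} + 2·3^{k−1}) = (5·2 − 6)2^{k−1} + 2·(5·3 − 6)3^{k−1} = 4·2^{k−1} + 18·3^{k−1} = 2^{k+1} + 2·3^{k+1}.
Hence a_n = 2^n + 2·3^n for every n ≥ 1, by strong induction.

a_n = 2^n + 2·3^n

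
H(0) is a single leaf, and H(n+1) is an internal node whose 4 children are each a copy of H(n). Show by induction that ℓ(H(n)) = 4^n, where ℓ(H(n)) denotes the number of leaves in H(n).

Base case: ℓ(H(0)) = 1, and 4^0 = 1.
Assume ℓ(H(j)) = 4^j.
Then ℓ(H(j+1)) = 4·ℓ(H(j)) = 4·4^j = 4^{j+1}.
By induction, ℓ(H(n)) = 4^n for all n ≥ 0.

ℓ(H(n)) = 4^n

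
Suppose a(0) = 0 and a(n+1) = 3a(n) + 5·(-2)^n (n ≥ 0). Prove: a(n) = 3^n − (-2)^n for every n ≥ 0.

Base case: a(0) = 0, and 3^0 − (-2)^0 = 1 − 1 = 0.
Assume a(m) = 3^m − (-2)^m for some m ≥ 0.
Then a(m+1) = 3a(m) + 5·(-2)^m = 3·(3^m − (-2)^m) + 5·(-2)^m = 3^{m+1} − 3·(-2)^m + 5·(-2)^m = 3^{m+1} + 2·(-2)^m = 3^{m+1} − (-2)^{m+1}.
So the formula holds for m+1, and by induction a(n) = 3^n − (-2)^n for all n ≥ 0.

a(n) = 3^n − (-2)^n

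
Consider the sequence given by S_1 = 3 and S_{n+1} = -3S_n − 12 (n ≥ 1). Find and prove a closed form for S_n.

Claim: S_n = -2·(-3)^n − 3.

Base case: S_1 = 3, and -2·(-3)^1 − 3 = 6 − 3 = 3.
Assume S_r = -2·(-3)^r − 3 for some r ≥ 1.
Then S_{r+1} = -3S_r − 12 = -3·(-2·(-3)^r − 3) − 12 = 6·(-3)^r + 9 − 12 = -2·(-3)^{r+1} − 3.
Hence S_n = -2·(-3)^n − 3 for every n ≥ 1, by induction.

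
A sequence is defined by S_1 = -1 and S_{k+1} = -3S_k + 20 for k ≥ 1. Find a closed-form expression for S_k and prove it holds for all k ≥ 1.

Claim: S_k = 2·(-3)^k + 5.

Base case: S_1 = -1, and 2·(-3)^1 + 5 = -6 + 5 = -1.
Assume S_r = 2·(-3)^r + 5 for some r ≥ 1.
Then S_{r+1} = -3S_r + 20 = -3·(2·(-3)^r + 5) + 20 = -6·(-3)^r − 15 + 20 = 2·(-3)^{r+1} + 5.
By induction, S_k = 2·(-3)^k + 5 for all k ≥ 1.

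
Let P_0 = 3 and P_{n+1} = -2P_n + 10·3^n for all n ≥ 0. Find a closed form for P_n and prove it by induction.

Claim: P_n = (-2)^n + 2·3^n.

Base case: P_0 = 3, and (-2)^0 + 2·3^0 = 1 + 2 = 3.
Assume P_j = (-2)^j + 2·3^j for some j ≥ 0.
Then P_{j+1} = -2P_j + 10·3^j = -2·((-2)^j + 2·3^j) + 10·3^j = (-2)^{j+1} − 4·3^j + 10·3^j = (-2)^{j+1} + 6·3^j = (-2)^{j+1} + 2·3^{j+1}.
By induction, P_n = (-2)^n + 2·3^n for all n ≥ 0.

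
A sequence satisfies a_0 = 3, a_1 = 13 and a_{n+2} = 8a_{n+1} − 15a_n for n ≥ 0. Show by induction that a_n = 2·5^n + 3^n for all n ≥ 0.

Base cases: a_0 = 3 and 2·5^0 + 3^0 = 3; a_1 = 13 and 2·5^1 + 3^1 = 13.
Assume a_j = 2·5^j + 3^j for all 0 ≤ j ≤ m, where m ≥ 1.
Then a_{m+1} = 8a_m − 15a_{m−1} = 8·(2·5^m + 3^m) − 15·(2·5^{m−1} + 3^{m−1}) = 2·(8·5 − 15)5^{m−1} + (8·3 − 15)3^{m−1} = 50·5^{m−1} + 9·3^{m−1} = 2·5^{m+1} + 3^{m+1}.
By strong induction, a_n = 2·5^n + 3^n for all n ≥ 0.

a_n = 2·5^n + 3^n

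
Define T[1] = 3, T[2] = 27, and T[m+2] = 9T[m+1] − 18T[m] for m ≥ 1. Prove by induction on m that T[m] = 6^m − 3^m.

Base cases: T[1] = 3 and 6^1 − 3^1 = 3; T[2] = 27 and 6^2 − 3^2 = 27.
Assume T[j] = 6^j − 3^j for all 1 ≤ j ≤ r, where r ≥ 2.
Then T[r+1] = 9T[r] − 18T[r−1] = 9·(6^r − 3^r) − 18·(6^{r−1} − 3^{r−1}) = (9·6 − 18)6^{r−1} − (9·3 − 18)3^{r−1} = 36·6^{r−1} − 9·3^{r−1} = 6^{r+1} − 3^{r+1}.
By strong induction, T[m] = 6^m − 3^m for all m ≥ 1.

T[m] = 6^m − 3^m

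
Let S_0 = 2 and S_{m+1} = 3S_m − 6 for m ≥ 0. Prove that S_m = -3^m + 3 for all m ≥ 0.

Base case: S_0 = 2, and -3^0 + 3 = -1 + 3 = 2.
Assume S_k = -3^k + 3 for some k ≥ 0.
Then S_{k+1} = 3S_k − 6 = 3·(-3^k + 3) − 6 = -3^{k+1} + 9 − 6 = -3^{k+1} + 3.
By induction, S_m = -3^m + 3 for all m ≥ 0.

S_m = -3^m + 3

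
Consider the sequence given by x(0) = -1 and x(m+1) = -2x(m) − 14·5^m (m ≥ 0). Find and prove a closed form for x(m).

Claim: x(m) = (-2)^m − 2·5^m.

Base case: x(0) = -1, and (-2)^0 − 2·5^0 = 1 − 2 = -1.
Assume x(j) = (-2)^j − 2·5^j for some j ≥ 0.
Then x(j+1) = -2x(j) − 14·5^j = -2·((-2)^j − 2·5^j) − 14·5^j = (-2)^{j+1} + 4·5^j − 14·5^j = (-2)^{j+1} − 10·5^j = (-2)^{j+1} − 2·5^{j+1}.
By induction, x(m) = (-2)^m − 2·5^m for all m ≥ 0.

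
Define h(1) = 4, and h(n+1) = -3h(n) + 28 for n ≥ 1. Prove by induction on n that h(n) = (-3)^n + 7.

Base case: h(1) = 4, and (-3)^1 + 7 = -3 + 7 = 4.
Assume h(r) = (-3)^r + 7 for some r ≥ 1.
Then h(r+1) = -3h(r) + 28 = -3·((-3)^r + 7) + 28 = -3·(-3)^r − 21 + 28 = (-3)^{r+1} + 7.
This completes the inductive step, so h(n) = (-3)^n + 7 for all n ≥ 1.

h(n) = (-3)^n + 7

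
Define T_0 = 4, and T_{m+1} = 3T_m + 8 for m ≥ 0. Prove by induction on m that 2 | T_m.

Base case: T_0 = 4 = 2·2, so 2 | T_0.
Assume 2 | T_j, so T_j = 2t for some integer t.
Then T_{j+1} = 3T_j + 8 = 3·(2t) + 8 = 2(3t + 4), so 2 | T_{j+1}.
Hence 2 | T_m for every m ≥ 0, by induction.

2 | T_m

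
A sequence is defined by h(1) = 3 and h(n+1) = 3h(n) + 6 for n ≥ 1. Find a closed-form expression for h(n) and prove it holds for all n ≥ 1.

Claim: h(n) = 2·3^n − 3.

Base case: h(1) = 3, and 2·3^1 − 3 = 6 − 3 = 3.
Assume h(r) = 2·3^r − 3 for some r ≥ 1.
Then h(r+1) = 3h(r) + 6 = 3·(2·3^r − 3) + 6 = 6·3^r − 9 + 6 = 2·3^{r+1} − 3.
By induction, h(n) = 2·3^n − 3 for all n ≥ 1.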